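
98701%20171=18017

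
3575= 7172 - 3597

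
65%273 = 65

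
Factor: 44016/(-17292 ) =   -  2^2*7^1*11^( - 1 ) = - 28/11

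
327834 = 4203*78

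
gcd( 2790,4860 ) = 90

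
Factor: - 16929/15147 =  - 17^( - 1)*  19^1 = - 19/17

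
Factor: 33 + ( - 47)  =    -  2^1 * 7^1=-  14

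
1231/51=24+7/51 = 24.14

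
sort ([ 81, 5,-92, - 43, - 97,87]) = [  -  97,-92,-43, 5,  81,87]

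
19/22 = 19/22  =  0.86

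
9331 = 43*217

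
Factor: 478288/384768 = 179/144 = 2^( -4)* 3^(-2)*179^1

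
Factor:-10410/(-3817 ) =2^1*3^1*5^1*11^(-1)= 30/11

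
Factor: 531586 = 2^1 * 11^1*73^1*331^1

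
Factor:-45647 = -7^1*6521^1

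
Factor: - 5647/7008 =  - 2^( - 5 ) * 3^( - 1)*73^( - 1)*5647^1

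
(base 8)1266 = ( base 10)694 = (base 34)ke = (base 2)1010110110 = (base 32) lm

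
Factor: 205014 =2^1*3^1 * 47^1*727^1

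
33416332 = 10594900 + 22821432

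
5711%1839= 194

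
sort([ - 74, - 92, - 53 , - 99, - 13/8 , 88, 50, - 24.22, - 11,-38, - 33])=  [ - 99, - 92, - 74, - 53, - 38, - 33, - 24.22, - 11, - 13/8, 50, 88] 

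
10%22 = 10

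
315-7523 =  - 7208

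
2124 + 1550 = 3674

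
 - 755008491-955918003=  - 1710926494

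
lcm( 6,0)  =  0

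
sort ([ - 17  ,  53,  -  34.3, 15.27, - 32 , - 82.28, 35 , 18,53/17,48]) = [ - 82.28, -34.3,- 32, - 17, 53/17, 15.27, 18,35,48 , 53] 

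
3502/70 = 1751/35 = 50.03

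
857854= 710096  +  147758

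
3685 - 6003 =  - 2318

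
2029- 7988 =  - 5959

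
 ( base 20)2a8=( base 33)UI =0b1111110000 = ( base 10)1008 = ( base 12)700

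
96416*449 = 43290784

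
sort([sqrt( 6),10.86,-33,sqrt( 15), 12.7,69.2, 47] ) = [ - 33 , sqrt(6 ), sqrt( 15),10.86,  12.7 , 47, 69.2] 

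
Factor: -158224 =-2^4*11^1*29^1 * 31^1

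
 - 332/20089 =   -  332/20089 = - 0.02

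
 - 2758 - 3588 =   -  6346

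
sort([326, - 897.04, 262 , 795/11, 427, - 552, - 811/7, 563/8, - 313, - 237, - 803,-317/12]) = [ - 897.04 ,-803, - 552,-313,- 237, - 811/7,-317/12, 563/8, 795/11, 262 , 326,427]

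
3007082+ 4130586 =7137668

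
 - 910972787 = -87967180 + -823005607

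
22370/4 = 5592 + 1/2 = 5592.50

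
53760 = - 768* ( - 70 ) 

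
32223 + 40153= 72376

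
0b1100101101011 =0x196B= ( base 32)6BB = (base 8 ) 14553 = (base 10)6507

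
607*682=413974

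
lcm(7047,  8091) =218457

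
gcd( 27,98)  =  1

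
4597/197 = 4597/197 = 23.34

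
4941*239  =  1180899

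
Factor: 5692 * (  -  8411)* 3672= - 175798512864 = -2^5*3^3*13^1*17^1*647^1*1423^1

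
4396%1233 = 697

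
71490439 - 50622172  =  20868267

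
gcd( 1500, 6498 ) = 6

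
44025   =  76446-32421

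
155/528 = 155/528=0.29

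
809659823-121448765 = 688211058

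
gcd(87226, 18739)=1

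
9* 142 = 1278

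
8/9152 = 1/1144 = 0.00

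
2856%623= 364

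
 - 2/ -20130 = 1/10065 = 0.00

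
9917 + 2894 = 12811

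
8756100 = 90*97290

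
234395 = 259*905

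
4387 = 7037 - 2650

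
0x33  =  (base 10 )51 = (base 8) 63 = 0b110011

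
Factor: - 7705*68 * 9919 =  - 2^2*5^1*7^1*13^1*17^1*23^1*67^1*109^1 = - 5196960860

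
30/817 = 30/817  =  0.04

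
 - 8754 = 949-9703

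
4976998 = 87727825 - 82750827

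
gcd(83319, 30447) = 3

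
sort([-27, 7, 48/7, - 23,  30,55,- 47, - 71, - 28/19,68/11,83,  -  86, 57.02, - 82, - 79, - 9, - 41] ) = [ - 86, - 82, - 79, - 71, - 47, - 41, - 27, - 23, - 9, - 28/19,68/11,48/7, 7, 30,55,57.02,83 ] 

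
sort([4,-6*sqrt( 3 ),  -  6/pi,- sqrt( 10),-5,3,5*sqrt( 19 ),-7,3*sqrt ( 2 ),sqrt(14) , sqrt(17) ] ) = [-6*sqrt(3), - 7, - 5, - sqrt( 10 ), - 6/pi,3,sqrt( 14),4,sqrt (17 ),3*sqrt( 2),5*sqrt(19 )] 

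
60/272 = 15/68 = 0.22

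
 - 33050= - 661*50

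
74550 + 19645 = 94195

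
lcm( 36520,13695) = 109560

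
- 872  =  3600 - 4472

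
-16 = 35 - 51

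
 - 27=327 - 354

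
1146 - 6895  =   - 5749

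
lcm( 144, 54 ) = 432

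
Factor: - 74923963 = - 74923963^1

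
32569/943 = 32569/943 = 34.54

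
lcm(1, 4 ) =4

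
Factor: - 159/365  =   - 3^1*5^(- 1 )*53^1*73^(-1) 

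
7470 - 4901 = 2569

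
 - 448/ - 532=16/19 = 0.84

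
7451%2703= 2045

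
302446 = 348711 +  - 46265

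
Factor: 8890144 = 2^5*23^1 *47^1 * 257^1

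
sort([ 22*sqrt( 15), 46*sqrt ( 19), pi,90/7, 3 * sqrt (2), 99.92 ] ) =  [pi,3*sqrt(2), 90/7 , 22*sqrt( 15 ), 99.92,46*sqrt(19 )] 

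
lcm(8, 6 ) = 24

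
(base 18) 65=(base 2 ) 1110001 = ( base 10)113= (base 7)221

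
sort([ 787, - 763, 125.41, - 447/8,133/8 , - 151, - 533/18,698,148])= [-763,-151, - 447/8, - 533/18,133/8,125.41, 148,698, 787]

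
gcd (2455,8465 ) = 5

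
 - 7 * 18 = -126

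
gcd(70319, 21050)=1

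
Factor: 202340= 2^2*5^1*67^1 * 151^1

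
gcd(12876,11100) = 444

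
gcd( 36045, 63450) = 135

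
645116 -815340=  -  170224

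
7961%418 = 19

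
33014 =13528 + 19486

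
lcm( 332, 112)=9296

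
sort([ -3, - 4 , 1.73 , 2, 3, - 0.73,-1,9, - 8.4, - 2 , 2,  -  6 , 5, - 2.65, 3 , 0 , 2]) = [ - 8.4,-6, - 4, - 3, - 2.65, - 2 , - 1 , - 0.73 , 0, 1.73,2,2,2,3, 3, 5, 9]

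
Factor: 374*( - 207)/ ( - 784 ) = 2^( - 3)*3^2 * 7^( - 2 )*11^1*17^1 * 23^1 =38709/392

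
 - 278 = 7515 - 7793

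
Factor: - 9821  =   - 7^1*23^1*61^1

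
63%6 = 3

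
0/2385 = 0 =0.00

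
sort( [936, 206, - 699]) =[ - 699, 206, 936 ] 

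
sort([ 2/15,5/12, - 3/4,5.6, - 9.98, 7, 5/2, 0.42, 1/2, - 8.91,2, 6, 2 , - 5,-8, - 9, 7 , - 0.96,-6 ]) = [  -  9.98,- 9 , - 8.91, - 8 ,-6, - 5, - 0.96, - 3/4, 2/15 , 5/12, 0.42,1/2, 2,2, 5/2, 5.6,6,7,  7 ]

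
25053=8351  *3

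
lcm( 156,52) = 156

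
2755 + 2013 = 4768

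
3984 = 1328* 3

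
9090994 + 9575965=18666959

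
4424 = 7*632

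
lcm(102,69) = 2346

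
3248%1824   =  1424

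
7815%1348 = 1075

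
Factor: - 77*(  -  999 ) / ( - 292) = -76923/292  =  - 2^( - 2) *3^3*  7^1*11^1*37^1*73^( - 1) 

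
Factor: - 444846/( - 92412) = 2^( - 1 )*3^( - 1 ) * 17^(  -  1)*491^1 = 491/102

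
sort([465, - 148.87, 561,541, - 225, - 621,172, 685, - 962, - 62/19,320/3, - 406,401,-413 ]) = [ - 962, -621, - 413,  -  406,-225, - 148.87, - 62/19,320/3, 172, 401,  465,541, 561,685]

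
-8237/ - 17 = 8237/17 = 484.53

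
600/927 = 200/309 = 0.65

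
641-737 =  - 96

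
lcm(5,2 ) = 10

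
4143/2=4143/2 = 2071.50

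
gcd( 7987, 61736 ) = 1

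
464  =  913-449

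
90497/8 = 90497/8 = 11312.12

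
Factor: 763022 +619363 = 3^1*5^1*157^1*587^1 = 1382385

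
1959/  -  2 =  - 980+1/2 = - 979.50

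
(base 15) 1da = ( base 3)120221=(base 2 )110101110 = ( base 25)h5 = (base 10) 430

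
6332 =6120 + 212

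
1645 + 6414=8059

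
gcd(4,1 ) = 1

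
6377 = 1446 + 4931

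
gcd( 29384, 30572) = 4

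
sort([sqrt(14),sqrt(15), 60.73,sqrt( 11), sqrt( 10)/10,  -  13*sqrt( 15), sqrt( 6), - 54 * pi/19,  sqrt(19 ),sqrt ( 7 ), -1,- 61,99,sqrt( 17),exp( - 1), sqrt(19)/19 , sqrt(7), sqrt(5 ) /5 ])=[ - 61, - 13* sqrt(15), - 54*pi/19, - 1, sqrt(19)/19,sqrt( 10) /10,exp( - 1 ), sqrt(5)/5,sqrt( 6 ), sqrt( 7), sqrt(7),sqrt( 11), sqrt(14 ),sqrt( 15 ),sqrt( 17 ) , sqrt( 19),  60.73,99]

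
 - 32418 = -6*5403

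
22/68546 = 11/34273 = 0.00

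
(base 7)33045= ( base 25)d5f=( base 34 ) 753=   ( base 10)8265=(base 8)20111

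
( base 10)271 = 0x10f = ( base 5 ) 2041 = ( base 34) 7X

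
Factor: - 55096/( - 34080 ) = 97/60=2^( - 2 )*3^(-1 )*5^( - 1)*97^1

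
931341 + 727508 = 1658849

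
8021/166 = 48 + 53/166 = 48.32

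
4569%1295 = 684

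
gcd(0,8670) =8670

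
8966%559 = 22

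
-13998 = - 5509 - 8489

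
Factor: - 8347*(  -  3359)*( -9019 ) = -252870870887 = - 17^1 * 29^1*311^1 * 491^1  *  3359^1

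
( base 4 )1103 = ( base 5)313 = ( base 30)2N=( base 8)123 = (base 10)83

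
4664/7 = 666 + 2/7 = 666.29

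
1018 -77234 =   -  76216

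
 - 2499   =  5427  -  7926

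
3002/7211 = 3002/7211 = 0.42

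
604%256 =92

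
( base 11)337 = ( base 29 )DQ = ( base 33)c7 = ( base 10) 403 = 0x193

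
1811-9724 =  - 7913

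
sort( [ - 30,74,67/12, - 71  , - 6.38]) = [ - 71, - 30, - 6.38 , 67/12,74]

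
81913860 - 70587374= 11326486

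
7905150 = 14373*550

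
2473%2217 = 256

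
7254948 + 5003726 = 12258674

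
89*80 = 7120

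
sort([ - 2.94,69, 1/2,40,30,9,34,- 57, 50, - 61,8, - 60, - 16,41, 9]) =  [ - 61, - 60, -57, - 16 , - 2.94,1/2,8,9,9,30,  34, 40, 41, 50 , 69 ]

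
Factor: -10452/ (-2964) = 19^(- 1 )*67^1 =67/19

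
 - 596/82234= -298/41117 = - 0.01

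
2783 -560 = 2223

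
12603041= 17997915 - 5394874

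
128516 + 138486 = 267002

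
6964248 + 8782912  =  15747160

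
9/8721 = 1/969 = 0.00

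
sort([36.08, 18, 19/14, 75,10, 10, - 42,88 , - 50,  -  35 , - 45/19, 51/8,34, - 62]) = [ - 62, - 50 , - 42, - 35, - 45/19, 19/14, 51/8,10,10,18,34,  36.08, 75, 88]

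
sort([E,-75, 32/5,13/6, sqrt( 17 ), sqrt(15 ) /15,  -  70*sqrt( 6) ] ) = [ - 70 * sqrt ( 6 ), - 75, sqrt( 15 )/15, 13/6, E, sqrt (17),32/5]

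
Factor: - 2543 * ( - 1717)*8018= 35009241958 = 2^1 * 17^1 *19^1 * 101^1*211^1*2543^1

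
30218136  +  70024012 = 100242148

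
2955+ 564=3519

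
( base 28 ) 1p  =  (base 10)53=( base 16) 35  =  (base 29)1O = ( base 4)311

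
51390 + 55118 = 106508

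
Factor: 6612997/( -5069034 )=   -  2^( - 1)*3^( - 3)*73^1*157^1*577^1 * 93871^( - 1) 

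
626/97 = 626/97 = 6.45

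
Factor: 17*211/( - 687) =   -  3587/687  =  - 3^( - 1)*17^1* 211^1*229^( - 1)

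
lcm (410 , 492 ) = 2460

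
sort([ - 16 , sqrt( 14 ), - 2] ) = [  -  16, - 2, sqrt( 14) ]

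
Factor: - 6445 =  - 5^1*1289^1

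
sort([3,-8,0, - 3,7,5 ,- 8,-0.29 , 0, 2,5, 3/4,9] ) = [-8, - 8, - 3,-0.29,0,0, 3/4, 2,3,5, 5,  7, 9 ] 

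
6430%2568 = 1294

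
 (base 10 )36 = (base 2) 100100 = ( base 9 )40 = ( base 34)12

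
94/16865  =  94/16865 = 0.01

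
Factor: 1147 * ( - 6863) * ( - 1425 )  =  11217401925 = 3^1*5^2 * 19^1* 31^1* 37^1 * 6863^1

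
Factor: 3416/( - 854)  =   -4 = -2^2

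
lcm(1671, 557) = 1671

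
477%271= 206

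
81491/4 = 81491/4 = 20372.75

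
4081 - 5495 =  - 1414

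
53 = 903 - 850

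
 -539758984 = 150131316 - 689890300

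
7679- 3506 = 4173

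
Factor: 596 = 2^2*149^1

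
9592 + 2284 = 11876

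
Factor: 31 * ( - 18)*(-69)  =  2^1 * 3^3* 23^1*31^1= 38502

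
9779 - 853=8926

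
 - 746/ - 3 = 746/3 = 248.67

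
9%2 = 1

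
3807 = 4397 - 590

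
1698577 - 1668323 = 30254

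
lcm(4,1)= 4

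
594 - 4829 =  - 4235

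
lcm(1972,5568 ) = 94656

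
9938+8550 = 18488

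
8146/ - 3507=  - 3  +  2375/3507 = - 2.32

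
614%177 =83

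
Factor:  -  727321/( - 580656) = 2^ (  -  4)*3^ ( - 1 )*7^1 * 12097^( - 1)*103903^1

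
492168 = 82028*6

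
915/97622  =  915/97622 = 0.01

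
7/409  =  7/409 = 0.02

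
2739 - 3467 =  - 728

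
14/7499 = 14/7499 = 0.00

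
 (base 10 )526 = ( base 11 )439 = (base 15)251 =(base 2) 1000001110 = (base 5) 4101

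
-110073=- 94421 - 15652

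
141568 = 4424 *32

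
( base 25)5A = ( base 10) 135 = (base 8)207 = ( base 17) 7G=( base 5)1020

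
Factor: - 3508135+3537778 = 3^1 * 41^1*241^1 =29643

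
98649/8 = 12331 + 1/8  =  12331.12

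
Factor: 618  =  2^1*3^1*103^1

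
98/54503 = 98/54503=0.00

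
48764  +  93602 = 142366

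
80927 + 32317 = 113244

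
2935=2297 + 638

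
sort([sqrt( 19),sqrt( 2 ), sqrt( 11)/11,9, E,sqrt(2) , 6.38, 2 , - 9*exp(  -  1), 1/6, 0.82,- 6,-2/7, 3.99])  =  [-6, - 9*exp( - 1), - 2/7, 1/6, sqrt( 11 )/11,0.82,sqrt( 2) , sqrt( 2),2, E,3.99 , sqrt( 19), 6.38, 9]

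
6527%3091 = 345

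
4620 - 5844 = -1224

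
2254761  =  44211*51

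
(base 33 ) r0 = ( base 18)2d9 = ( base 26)187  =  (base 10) 891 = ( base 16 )37B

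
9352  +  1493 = 10845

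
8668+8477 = 17145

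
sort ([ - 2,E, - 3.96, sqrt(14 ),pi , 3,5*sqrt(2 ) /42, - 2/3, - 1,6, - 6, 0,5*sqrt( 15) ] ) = [ - 6, - 3.96, - 2, - 1,  -  2/3,0,5*sqrt( 2)/42,E, 3,pi,  sqrt( 14),6,5 * sqrt ( 15) ]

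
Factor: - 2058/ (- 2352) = 7/8  =  2^ ( - 3 )*7^1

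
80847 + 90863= 171710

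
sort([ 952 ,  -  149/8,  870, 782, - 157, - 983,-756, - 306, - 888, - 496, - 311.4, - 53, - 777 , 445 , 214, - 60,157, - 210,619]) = [ - 983,-888 ,  -  777,-756, - 496,-311.4, - 306,-210,- 157, - 60,  -  53,-149/8, 157, 214,445,619, 782,870,952]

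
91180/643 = 91180/643 = 141.80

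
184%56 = 16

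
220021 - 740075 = - 520054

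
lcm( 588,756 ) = 5292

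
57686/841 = 57686/841 = 68.59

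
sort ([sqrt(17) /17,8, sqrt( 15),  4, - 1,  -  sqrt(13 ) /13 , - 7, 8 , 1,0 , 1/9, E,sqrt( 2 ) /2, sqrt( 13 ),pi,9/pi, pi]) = [ - 7  ,-1,-sqrt( 13) /13,0,1/9,sqrt(17 )/17 , sqrt(2 ) /2,1, E, 9/pi,pi,pi, sqrt( 13), sqrt( 15),4,8 , 8 ] 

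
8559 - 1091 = 7468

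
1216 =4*304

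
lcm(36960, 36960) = 36960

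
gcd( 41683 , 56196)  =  1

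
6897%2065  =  702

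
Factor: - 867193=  - 151^1*5743^1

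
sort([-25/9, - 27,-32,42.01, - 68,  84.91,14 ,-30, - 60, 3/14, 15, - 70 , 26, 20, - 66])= [ - 70,-68, - 66, - 60, -32,  -  30, - 27, - 25/9, 3/14, 14, 15 , 20, 26, 42.01, 84.91 ] 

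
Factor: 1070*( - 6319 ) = - 6761330 = -2^1*5^1*71^1*89^1 * 107^1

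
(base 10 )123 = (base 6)323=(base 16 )7B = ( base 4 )1323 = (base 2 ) 1111011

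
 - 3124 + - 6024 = - 9148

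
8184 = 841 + 7343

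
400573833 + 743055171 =1143629004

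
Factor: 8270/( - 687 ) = -2^1  *3^( - 1 )*5^1*229^(- 1 )*827^1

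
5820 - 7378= - 1558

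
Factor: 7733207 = 67^1*115421^1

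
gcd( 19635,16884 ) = 21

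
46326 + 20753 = 67079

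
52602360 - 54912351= -2309991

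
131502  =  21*6262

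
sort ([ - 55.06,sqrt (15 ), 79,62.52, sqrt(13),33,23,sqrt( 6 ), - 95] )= [ - 95, - 55.06 , sqrt( 6 ),sqrt ( 13 ),sqrt(15),23,33,62.52,79 ]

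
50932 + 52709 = 103641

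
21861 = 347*63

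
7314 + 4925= 12239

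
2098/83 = 2098/83 =25.28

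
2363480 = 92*25690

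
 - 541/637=-541/637 = - 0.85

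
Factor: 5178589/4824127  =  7^( - 1)*11^( - 1)*13^1*31^( - 1)*43^(- 1 )*47^( - 1 )*398353^1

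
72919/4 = 72919/4 = 18229.75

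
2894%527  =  259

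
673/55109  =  673/55109=0.01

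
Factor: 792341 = 11^1*72031^1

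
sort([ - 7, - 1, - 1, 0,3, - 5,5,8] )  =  [ - 7, - 5,- 1, - 1, 0,3,5,8]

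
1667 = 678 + 989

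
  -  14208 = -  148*96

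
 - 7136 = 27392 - 34528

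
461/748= 461/748=0.62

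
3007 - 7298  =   - 4291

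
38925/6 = 12975/2 = 6487.50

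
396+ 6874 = 7270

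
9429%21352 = 9429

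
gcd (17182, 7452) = 2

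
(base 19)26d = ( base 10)849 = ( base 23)1DL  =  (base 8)1521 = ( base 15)3B9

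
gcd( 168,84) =84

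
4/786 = 2/393 = 0.01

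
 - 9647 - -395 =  - 9252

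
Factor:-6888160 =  - 2^5 * 5^1*43051^1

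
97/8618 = 97/8618 = 0.01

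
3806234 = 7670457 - 3864223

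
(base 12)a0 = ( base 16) 78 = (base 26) 4G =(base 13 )93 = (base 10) 120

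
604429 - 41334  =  563095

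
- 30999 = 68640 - 99639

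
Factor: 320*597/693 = 2^6 * 3^ ( - 1 )*5^1 * 7^( - 1) * 11^( - 1 ) * 199^1 = 63680/231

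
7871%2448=527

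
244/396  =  61/99 = 0.62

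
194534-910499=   -715965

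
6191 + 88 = 6279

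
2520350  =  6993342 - 4472992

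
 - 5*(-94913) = 474565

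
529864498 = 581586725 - 51722227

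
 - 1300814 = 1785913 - 3086727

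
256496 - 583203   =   - 326707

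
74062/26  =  37031/13=2848.54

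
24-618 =-594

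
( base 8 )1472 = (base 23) 1cl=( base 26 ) 15K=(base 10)826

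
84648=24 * 3527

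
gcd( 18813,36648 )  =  3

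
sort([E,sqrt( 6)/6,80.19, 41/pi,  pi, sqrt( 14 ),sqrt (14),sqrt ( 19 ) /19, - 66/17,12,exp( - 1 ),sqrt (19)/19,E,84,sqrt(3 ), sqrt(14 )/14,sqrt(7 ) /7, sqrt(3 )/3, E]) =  [ - 66/17 , sqrt(19 ) /19,sqrt ( 19) /19 , sqrt ( 14 ) /14,exp( - 1),sqrt( 7)/7,sqrt ( 6) /6,sqrt( 3)/3,sqrt(3),E,E, E, pi,  sqrt( 14), sqrt( 14),12, 41/pi,80.19,84]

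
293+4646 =4939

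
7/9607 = 7/9607 =0.00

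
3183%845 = 648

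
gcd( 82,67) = 1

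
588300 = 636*925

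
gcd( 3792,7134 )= 6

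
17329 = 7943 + 9386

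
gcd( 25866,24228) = 18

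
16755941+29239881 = 45995822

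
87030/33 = 29010/11  =  2637.27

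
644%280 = 84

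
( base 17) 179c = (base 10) 7101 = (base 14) 2833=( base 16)1bbd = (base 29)8CP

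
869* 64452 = 56008788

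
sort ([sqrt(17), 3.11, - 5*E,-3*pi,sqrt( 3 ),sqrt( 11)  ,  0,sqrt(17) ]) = [-5 *E, - 3*pi, 0,sqrt (3 ),3.11, sqrt( 11 ), sqrt( 17 ), sqrt ( 17)]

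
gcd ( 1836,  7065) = 9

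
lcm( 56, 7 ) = 56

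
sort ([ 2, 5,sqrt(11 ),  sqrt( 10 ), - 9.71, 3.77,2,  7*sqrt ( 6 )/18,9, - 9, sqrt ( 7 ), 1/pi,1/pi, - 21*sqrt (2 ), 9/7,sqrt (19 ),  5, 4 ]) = [ - 21*sqrt( 2), - 9.71, - 9,1/pi, 1/pi,7*sqrt(6)/18,9/7, 2, 2,sqrt( 7), sqrt(10), sqrt( 11),  3.77,4, sqrt( 19), 5,  5, 9] 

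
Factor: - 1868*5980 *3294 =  - 36796088160 = - 2^5 * 3^3 *5^1*13^1 *23^1 *61^1*467^1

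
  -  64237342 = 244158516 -308395858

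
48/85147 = 48/85147 = 0.00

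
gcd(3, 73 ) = 1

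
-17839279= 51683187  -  69522466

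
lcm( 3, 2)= 6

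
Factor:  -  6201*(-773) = 3^2*13^1*53^1*773^1 =4793373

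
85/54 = 1 + 31/54=1.57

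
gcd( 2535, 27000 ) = 15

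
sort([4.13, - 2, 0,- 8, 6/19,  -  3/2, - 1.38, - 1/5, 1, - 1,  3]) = [ - 8, - 2, - 3/2, - 1.38, - 1, - 1/5,  0,6/19 , 1, 3,4.13] 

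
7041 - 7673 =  - 632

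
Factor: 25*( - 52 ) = -1300= - 2^2*5^2* 13^1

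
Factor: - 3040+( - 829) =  - 3869  =  -53^1*73^1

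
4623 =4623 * 1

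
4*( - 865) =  - 3460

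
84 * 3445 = 289380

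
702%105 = 72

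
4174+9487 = 13661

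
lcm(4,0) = 0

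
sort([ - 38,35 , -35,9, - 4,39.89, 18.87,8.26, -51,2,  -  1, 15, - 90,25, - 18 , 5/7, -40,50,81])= [ - 90,- 51, - 40,-38 , - 35, - 18,-4, - 1, 5/7, 2,8.26,  9,15,18.87,25,35,39.89,50,81 ]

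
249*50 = 12450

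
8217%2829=2559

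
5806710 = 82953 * 70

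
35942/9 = 3993+ 5/9 = 3993.56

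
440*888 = 390720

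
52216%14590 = 8446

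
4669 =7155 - 2486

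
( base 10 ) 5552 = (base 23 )AB9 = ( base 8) 12660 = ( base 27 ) 7gh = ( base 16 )15B0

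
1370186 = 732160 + 638026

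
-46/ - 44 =23/22 = 1.05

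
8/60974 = 4/30487 = 0.00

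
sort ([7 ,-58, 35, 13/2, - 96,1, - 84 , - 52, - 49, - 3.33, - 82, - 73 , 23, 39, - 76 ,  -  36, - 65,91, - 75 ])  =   [-96, - 84, - 82, - 76, - 75,-73, - 65, - 58,-52, - 49, - 36, - 3.33 , 1,13/2,7,23,35, 39, 91]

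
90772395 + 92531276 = 183303671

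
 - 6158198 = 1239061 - 7397259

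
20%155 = 20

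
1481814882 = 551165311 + 930649571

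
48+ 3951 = 3999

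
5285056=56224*94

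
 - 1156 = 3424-4580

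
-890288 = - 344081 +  - 546207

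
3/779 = 3/779 = 0.00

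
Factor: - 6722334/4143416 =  - 3361167/2071708 = - 2^ ( - 2)*3^2*373463^1*517927^ (  -  1 ) 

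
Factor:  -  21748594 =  - 2^1* 7^1*1553471^1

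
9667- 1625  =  8042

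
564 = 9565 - 9001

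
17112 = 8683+8429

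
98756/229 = 431 + 57/229=431.25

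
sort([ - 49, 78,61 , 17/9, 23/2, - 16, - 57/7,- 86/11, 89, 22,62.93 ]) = [-49, - 16, - 57/7, - 86/11, 17/9, 23/2, 22 , 61, 62.93, 78, 89] 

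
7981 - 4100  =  3881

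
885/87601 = 885/87601 = 0.01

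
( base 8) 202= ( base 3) 11211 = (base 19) 6G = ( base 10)130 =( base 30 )4a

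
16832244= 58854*286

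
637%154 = 21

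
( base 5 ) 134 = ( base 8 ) 54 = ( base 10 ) 44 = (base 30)1E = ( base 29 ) 1F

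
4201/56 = 75 + 1/56=75.02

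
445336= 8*55667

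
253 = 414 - 161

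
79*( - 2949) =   -  232971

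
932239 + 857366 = 1789605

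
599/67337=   599/67337 =0.01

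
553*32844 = 18162732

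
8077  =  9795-1718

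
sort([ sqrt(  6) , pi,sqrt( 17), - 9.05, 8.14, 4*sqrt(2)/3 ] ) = [ - 9.05,  4*sqrt( 2)/3, sqrt (6), pi, sqrt( 17 ),8.14] 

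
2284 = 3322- 1038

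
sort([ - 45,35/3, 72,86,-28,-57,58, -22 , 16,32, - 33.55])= [  -  57,-45,-33.55 ,- 28, - 22, 35/3, 16,32, 58, 72,86]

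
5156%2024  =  1108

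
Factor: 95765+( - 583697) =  - 2^2*3^1*73^1* 557^1 = -487932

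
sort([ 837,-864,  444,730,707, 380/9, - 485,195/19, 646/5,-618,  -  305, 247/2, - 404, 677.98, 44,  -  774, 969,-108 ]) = [  -  864,  -  774, - 618, - 485, - 404, - 305, -108,  195/19,  380/9, 44, 247/2 , 646/5, 444, 677.98, 707, 730 , 837,969 ]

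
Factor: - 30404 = - 2^2*11^1 * 691^1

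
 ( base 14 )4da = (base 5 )12401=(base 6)4304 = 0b1111010000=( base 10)976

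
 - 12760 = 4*( - 3190)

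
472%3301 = 472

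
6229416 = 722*8628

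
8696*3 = 26088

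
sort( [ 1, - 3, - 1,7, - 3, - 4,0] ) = [ -4, - 3, - 3, - 1,0,  1,7]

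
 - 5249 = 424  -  5673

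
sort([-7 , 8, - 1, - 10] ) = [-10 , - 7, - 1,8]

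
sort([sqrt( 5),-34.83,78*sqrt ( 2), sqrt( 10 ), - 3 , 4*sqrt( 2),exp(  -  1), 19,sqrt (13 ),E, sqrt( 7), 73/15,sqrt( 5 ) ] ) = [-34.83, - 3,exp( - 1),  sqrt(5 ) , sqrt( 5),sqrt(7 ),E,sqrt (10 ),  sqrt(13),73/15 , 4 *sqrt( 2) , 19,  78* sqrt( 2) ] 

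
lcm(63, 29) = 1827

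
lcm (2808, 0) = 0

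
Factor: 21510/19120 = 9/8 = 2^( - 3)*  3^2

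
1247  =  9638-8391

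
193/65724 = 193/65724  =  0.00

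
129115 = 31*4165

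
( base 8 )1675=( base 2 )1110111101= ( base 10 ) 957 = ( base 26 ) 1AL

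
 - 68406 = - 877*78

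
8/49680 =1/6210 = 0.00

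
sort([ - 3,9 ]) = [ - 3, 9 ]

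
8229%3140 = 1949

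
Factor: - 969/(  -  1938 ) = 1/2 = 2^( - 1) 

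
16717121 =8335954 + 8381167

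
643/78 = 643/78 =8.24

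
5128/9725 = 5128/9725 = 0.53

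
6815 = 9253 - 2438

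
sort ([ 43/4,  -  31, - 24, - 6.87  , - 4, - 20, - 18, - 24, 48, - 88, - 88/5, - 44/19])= [ - 88, - 31,- 24, - 24  ,- 20 , - 18 ,  -  88/5, - 6.87, - 4, - 44/19,43/4,48] 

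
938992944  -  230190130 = 708802814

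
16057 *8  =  128456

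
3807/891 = 47/11 = 4.27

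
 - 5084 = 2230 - 7314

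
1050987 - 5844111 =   -  4793124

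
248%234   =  14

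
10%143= 10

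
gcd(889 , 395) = 1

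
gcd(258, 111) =3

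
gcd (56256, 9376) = 9376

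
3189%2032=1157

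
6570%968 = 762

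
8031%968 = 287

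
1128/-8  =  -141/1  =  -  141.00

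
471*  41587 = 19587477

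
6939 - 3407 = 3532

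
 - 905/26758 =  - 1  +  25853/26758  =  - 0.03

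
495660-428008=67652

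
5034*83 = 417822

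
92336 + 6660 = 98996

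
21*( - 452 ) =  - 9492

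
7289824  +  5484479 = 12774303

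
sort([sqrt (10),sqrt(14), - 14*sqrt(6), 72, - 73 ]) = [ - 73, - 14 * sqrt( 6), sqrt( 10),  sqrt (14), 72] 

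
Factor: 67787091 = 3^3 * 257^1*9769^1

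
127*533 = 67691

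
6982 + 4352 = 11334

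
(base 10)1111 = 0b10001010111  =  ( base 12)787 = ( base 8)2127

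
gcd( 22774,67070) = 2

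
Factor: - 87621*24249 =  - 2124721629=- 3^2 * 59^1* 137^1 * 29207^1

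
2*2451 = 4902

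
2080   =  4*520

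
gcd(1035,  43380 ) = 45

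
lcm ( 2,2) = 2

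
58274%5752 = 754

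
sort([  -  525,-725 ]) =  [ -725, - 525 ]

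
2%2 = 0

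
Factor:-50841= - 3^3 * 7^1 * 269^1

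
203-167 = 36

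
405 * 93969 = 38057445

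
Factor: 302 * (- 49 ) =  - 2^1*7^2*151^1 = -14798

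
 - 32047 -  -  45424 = 13377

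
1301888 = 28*46496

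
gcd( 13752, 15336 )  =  72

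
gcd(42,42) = 42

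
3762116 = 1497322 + 2264794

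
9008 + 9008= 18016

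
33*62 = 2046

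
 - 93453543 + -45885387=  - 139338930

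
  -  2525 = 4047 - 6572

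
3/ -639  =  -1/213 = - 0.00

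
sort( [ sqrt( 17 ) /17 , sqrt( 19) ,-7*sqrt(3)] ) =[ - 7*sqrt ( 3), sqrt( 17)/17 , sqrt(19) ]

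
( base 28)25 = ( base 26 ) 29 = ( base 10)61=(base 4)331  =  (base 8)75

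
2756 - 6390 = -3634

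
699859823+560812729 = 1260672552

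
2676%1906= 770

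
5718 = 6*953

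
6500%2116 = 152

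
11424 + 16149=27573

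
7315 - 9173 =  - 1858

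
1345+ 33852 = 35197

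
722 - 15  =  707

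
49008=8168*6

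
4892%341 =118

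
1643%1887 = 1643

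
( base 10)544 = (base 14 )2AC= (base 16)220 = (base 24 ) MG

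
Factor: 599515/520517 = 5^1*7^2*229^( - 1)*2273^( - 1)*2447^1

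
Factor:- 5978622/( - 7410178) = 3^1*13^1*31^( - 1 ) * 107^(-1)* 1117^( - 1 )*76649^1 = 2989311/3705089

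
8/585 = 8/585 = 0.01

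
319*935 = 298265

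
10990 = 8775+2215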